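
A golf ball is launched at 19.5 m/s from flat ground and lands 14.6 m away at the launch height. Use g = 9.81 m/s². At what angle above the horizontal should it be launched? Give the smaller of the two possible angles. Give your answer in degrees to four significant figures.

R = v₀² sin 2θ / g gives sin 2θ = gR/v₀² = 9.81·14.6/19.5² = 0.3767.
2θ = 22.13° or 180° − 22.13° = 157.9°, so θ = 11.06° or 78.94°.
The smaller angle is 11.06°.

11.06°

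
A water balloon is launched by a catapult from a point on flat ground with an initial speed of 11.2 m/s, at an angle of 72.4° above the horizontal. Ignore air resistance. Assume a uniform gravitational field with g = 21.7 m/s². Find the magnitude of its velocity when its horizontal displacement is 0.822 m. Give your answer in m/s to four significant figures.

6.381 m/s

Components: vₓ = 11.20 cos 72.4° = 3.387 m/s, v_y0 = 11.20 sin 72.4° = 10.68 m/s.
At x = 0.822 m, t = x/vₓ = 0.822/3.387 = 0.2427 s.
Vertical velocity there: v_y = v_y0 − g t = 10.68 − 21.7 × 0.2427 = 5.409 m/s.
Speed: √(vₓ² + v_y²) = √(3.387² + 5.409²) = 6.381 m/s.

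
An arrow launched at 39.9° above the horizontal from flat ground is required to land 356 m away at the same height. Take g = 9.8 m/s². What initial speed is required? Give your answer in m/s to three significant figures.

Level-ground range: R = v₀² sin(2θ)/g, so v₀ = √(gR / sin 2θ).
v₀ = √(9.80 × 356 / sin 79.80°) = √(3489 / 0.9842) = √3544.8 = 59.54 m/s.

59.5 m/s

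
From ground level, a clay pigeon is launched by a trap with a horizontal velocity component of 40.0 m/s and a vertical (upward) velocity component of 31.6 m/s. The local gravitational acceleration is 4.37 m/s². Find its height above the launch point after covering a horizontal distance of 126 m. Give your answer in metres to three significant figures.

77.9 m

Time to reach x = 126 m: t = x/vₓ = 126/40.00 = 3.150 s.
Height: y = v_y0 t − ½ g t² = 31.60 × 3.150 − 2.185 × 3.150² = 99.54 − 21.68 = 77.86 m.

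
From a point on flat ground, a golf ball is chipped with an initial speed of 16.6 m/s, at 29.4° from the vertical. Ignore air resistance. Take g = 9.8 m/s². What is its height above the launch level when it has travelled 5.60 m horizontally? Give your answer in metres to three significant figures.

7.62 m

Components: vₓ = 16.60 sin 29.4° = 8.149 m/s, v_y0 = 16.60 cos 29.4° = 14.46 m/s.
x = vₓ t ⇒ t = 5.60/8.149 = 0.6872 s.
Height: y = v_y0 t − ½ g t² = 14.46 × 0.6872 − 4.900 × 0.6872² = 9.938 − 2.314 = 7.624 m.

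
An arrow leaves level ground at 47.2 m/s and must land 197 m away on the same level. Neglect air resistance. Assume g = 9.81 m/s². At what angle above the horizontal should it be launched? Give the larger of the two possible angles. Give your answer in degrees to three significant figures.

R = v₀² sin 2θ / g gives sin 2θ = gR/v₀² = 9.81·197/47.2² = 0.8675.
2θ = 60.17° or 180° − 60.17° = 119.8°, so θ = 30.08° or 59.92°.
The larger angle is 59.92°.

59.9°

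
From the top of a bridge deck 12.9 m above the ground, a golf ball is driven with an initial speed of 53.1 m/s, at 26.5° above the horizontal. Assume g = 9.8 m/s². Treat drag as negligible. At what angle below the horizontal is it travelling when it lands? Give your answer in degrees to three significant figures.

Horizontal component vₓ = 53.10 cos 26.5° = 47.52 m/s; vertical v_y0 = 53.10 sin 26.5° = 23.69 m/s.
Vertical motion (up positive, ground at y = 0): 4.900 t² − (23.69) t − 12.9 = 0, so t = (23.69 + √(23.69² + 2·9.80·12.9)) / 9.80 = (23.69 + 28.53) / 9.80 = 5.329 s.
At impact: v_y = v_y0 − g t = −28.53 m/s; vₓ = 47.52 m/s.
Angle below horizontal: arctan(|v_y|/vₓ) = arctan(28.53/47.52) = 30.98°.

31.0°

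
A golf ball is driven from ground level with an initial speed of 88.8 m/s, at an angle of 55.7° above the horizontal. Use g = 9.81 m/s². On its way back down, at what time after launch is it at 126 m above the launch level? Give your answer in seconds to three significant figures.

Components: vₓ = 88.80 cos 55.7° = 50.04 m/s, v_y0 = 88.80 sin 55.7° = 73.36 m/s.
Height y(t) = 73.36 t − 4.905 t² = 126 gives 4.905 t² − 73.36 t + 126 = 0.
Quadratic formula: t = (73.36 ± √2909.2) / 9.81 = (73.36 ± 53.94) / 9.81 → t = 1.980 s or 12.98 s.
The descending-branch root is 12.98 s.

13.0 s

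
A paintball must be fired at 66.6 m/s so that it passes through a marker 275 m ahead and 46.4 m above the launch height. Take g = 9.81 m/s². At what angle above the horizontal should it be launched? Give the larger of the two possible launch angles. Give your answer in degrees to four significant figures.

Trajectory: y = x tanθ − g x² (1 + tan²θ)/(2v₀²). With x = 275, y = 46.4, v₀ = 66.6, g = 9.81:
83.63 tan²θ − 275 tanθ + (130.0) = 0.
tanθ = [275 ± √(275² − 4 × 83.63 × (130.0))] / (2 × 83.63) = (275 ± 179.2) / 167.3, giving tanθ = 0.5725 or 2.716.
θ = 29.79° or 69.79°; the larger is 69.79°.

69.79°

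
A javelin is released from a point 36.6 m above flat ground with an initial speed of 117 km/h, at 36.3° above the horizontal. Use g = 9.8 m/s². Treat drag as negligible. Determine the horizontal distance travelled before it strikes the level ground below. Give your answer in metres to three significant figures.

140 m

Convert: 117 km/h = 117/3.6 = 32.50 m/s.
Components: vₓ = 32.50 cos 36.3° = 26.19 m/s, v_y0 = 32.50 sin 36.3° = 19.24 m/s.
Vertical motion (up positive, ground at y = 0): 4.900 t² − (19.24) t − 36.6 = 0, so t = (19.24 + √(19.24² + 2·9.80·36.6)) / 9.80 = (19.24 + 32.98) / 9.80 = 5.328 s.
Horizontal distance: R = vₓ t = 26.19 × 5.328 = 139.6 m.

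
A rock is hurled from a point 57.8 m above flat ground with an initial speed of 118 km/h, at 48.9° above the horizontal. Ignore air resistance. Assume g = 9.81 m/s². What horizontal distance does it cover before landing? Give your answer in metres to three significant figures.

146 m

Convert: 118 km/h = 118/3.6 = 32.78 m/s.
Components: vₓ = 32.78 cos 48.9° = 21.55 m/s, v_y0 = 32.78 sin 48.9° = 24.70 m/s.
The projectile lands when y = 57.8 + (24.70) t − ½·9.81·t² = 0. Positive root: t = (24.70 + √(24.70² + 2·9.81·57.8)) / 9.81 = (24.70 + 41.76) / 9.81 = 6.775 s.
Horizontal distance: R = vₓ t = 21.55 × 6.775 = 146.0 m.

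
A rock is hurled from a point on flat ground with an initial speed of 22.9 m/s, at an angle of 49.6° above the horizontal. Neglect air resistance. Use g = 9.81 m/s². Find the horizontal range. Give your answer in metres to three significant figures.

52.8 m

vₓ = 22.90 cos 49.6° = 14.84 m/s; v_y0 = 22.90 sin 49.6° = 17.44 m/s.
Flight time T = 2 v_y0 / g = 3.555 s.
Horizontal distance R = vₓ T = 14.84 × 3.555 = 52.77 m.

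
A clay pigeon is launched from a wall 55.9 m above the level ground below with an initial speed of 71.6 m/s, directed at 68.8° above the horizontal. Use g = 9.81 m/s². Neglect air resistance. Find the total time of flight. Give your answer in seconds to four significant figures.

14.40 s

Horizontal component vₓ = 71.60 cos 68.8° = 25.89 m/s; vertical v_y0 = 71.60 sin 68.8° = 66.75 m/s.
With up positive and y = 0 at the ground: y(t) = 55.9 + (66.75) t − 4.905 t². Setting y = 0 and taking the positive root: t = [66.75 + √(66.75² + 2·9.81·55.9)] / 9.81 = (66.75 + 74.52) / 9.81 = 14.40 s.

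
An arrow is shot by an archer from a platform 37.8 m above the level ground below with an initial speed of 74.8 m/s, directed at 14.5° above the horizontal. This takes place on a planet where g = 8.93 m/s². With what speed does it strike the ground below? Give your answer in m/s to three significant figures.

79.2 m/s

Horizontal component vₓ = 74.80 cos 14.5° = 72.42 m/s; vertical v_y0 = 74.80 sin 14.5° = 18.73 m/s.
With up positive and y = 0 at the ground: y(t) = 37.8 + (18.73) t − 4.465 t². Setting y = 0 and taking the positive root: t = [18.73 + √(18.73² + 2·8.93·37.8)] / 8.93 = (18.73 + 32.03) / 8.93 = 5.684 s.
Vertical velocity at impact: v_y = v_y0 − g t = 18.73 − 8.93 × 5.684 = −32.03 m/s.
Speed: |v| = √(vₓ² + v_y²) = √(72.42² + 32.03²) = 79.18 m/s.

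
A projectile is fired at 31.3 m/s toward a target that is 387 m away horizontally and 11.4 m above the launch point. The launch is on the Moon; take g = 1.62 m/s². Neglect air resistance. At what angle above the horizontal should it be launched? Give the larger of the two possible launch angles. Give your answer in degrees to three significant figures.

69.8°

Trajectory: y = x tanθ − g x² (1 + tan²θ)/(2v₀²). With x = 387, y = 11.4, v₀ = 31.3, g = 1.62:
123.8 tan²θ − 387 tanθ + (135.2) = 0.
tanθ = [387 ± √(387² − 4 × 123.8 × (135.2))] / (2 × 123.8) = (387 ± 287.7) / 247.7, giving tanθ = 0.4008 or 2.724.
θ = 21.84° or 69.84°; the larger is 69.84°.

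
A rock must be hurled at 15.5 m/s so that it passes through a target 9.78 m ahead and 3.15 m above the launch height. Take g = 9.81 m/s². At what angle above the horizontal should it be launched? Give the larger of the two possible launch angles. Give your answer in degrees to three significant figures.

Trajectory: y = x tanθ − g x² (1 + tan²θ)/(2v₀²). With x = 9.78, y = 3.15, v₀ = 15.5, g = 9.81:
1.953 tan²θ − 9.78 tanθ + (5.103) = 0.
tanθ = [9.78 ± √(9.78² − 4 × 1.953 × (5.103))] / (2 × 1.953) = (9.78 ± 7.469) / 3.906, giving tanθ = 0.5917 or 4.417.
θ = 30.61° or 77.24°; the larger is 77.24°.

77.2°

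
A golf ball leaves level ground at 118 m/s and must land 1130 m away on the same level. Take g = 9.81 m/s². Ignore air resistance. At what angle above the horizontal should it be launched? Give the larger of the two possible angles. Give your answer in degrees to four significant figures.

63.62°

Level-ground range R = v₀² sin(2θ)/g ⇒ sin(2θ) = gR/v₀² = 9.81 × 1130 / 118² = 0.7961.
2θ = 52.76° or 180° − 52.76° = 127.2°, so θ = 26.38° or 63.62°.
The larger angle is 63.62°.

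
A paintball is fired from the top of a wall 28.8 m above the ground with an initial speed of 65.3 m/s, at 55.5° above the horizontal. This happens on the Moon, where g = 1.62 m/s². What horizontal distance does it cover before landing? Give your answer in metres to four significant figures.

vₓ = 65.30 cos 55.5° = 36.99 m/s; v_y0 = 65.30 sin 55.5° = 53.82 m/s.
The projectile lands when y = 28.8 + (53.82) t − ½·1.62·t² = 0. Positive root: t = (53.82 + √(53.82² + 2·1.62·28.8)) / 1.62 = (53.82 + 54.68) / 1.62 = 66.97 s.
Horizontal distance: R = vₓ t = 36.99 × 66.97 = 2477 m.

2477 m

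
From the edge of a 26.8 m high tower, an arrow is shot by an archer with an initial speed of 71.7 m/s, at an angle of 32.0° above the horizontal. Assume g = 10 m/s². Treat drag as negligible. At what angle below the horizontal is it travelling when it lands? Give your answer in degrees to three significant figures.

36.2°

vₓ = 71.70 cos 32.0° = 60.81 m/s; v_y0 = 71.70 sin 32.0° = 38.00 m/s.
Vertical motion (up positive, ground at y = 0): 5.000 t² − (38.00) t − 26.8 = 0, so t = (38.00 + √(38.00² + 2·10.0·26.8)) / 10.0 = (38.00 + 44.49) / 10.0 = 8.249 s.
At impact: v_y = v_y0 − g t = −44.49 m/s; vₓ = 60.81 m/s.
Angle below horizontal: arctan(|v_y|/vₓ) = arctan(44.49/60.81) = 36.19°.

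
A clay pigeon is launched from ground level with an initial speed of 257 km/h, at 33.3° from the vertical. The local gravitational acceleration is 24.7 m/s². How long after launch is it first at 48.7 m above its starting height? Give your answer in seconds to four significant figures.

Convert: 257 km/h = 257/3.6 = 71.39 m/s.
vₓ = 71.39 sin 33.3° = 39.19 m/s; v_y0 = 71.39 cos 33.3° = 59.67 m/s.
Set y = v_y0 t − ½ g t² = 48.7: 12.35 t² − 59.67 t + 48.7 = 0.
Quadratic formula: t = (59.67 ± √1154.4) / 24.7 = (59.67 ± 33.98) / 24.7 → t = 1.040 s or 3.791 s.
The first (ascending) time is 1.040 s.

1.040 s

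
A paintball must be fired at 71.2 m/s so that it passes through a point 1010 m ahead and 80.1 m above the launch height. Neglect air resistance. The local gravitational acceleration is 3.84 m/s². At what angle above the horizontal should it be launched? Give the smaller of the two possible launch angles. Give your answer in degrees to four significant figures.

30.93°

Trajectory: y = x tanθ − g x² (1 + tan²θ)/(2v₀²). With x = 1010, y = 80.1, v₀ = 71.2, g = 3.84:
386.4 tan²θ − 1010 tanθ + (466.5) = 0.
tanθ = [1010 ± √(1010² − 4 × 386.4 × (466.5))] / (2 × 386.4) = (1010 ± 547.0) / 772.7, giving tanθ = 0.5992 or 2.015.
θ = 30.93° or 63.61°; the smaller is 30.93°.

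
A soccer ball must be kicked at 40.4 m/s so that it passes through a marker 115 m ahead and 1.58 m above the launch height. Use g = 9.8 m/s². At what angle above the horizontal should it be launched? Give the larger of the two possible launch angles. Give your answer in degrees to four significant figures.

Trajectory: y = x tanθ − g x² (1 + tan²θ)/(2v₀²). With x = 115, y = 1.58, v₀ = 40.4, g = 9.80:
39.70 tan²θ − 115 tanθ + (41.28) = 0.
tanθ = [115 ± √(115² − 4 × 39.70 × (41.28))] / (2 × 39.70) = (115 ± 81.66) / 79.41, giving tanθ = 0.4198 or 2.477.
θ = 22.77° or 68.01°; the larger is 68.01°.

68.01°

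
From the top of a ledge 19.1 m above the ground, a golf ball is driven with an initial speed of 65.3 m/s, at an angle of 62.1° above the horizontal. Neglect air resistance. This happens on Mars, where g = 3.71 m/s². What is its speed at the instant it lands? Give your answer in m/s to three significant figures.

vₓ = 65.30 cos 62.1° = 30.56 m/s; v_y0 = 65.30 sin 62.1° = 57.71 m/s.
With up positive and y = 0 at the ground: y(t) = 19.1 + (57.71) t − 1.855 t². Setting y = 0 and taking the positive root: t = [57.71 + √(57.71² + 2·3.71·19.1)] / 3.71 = (57.71 + 58.92) / 3.71 = 31.44 s.
Vertical velocity at impact: v_y = v_y0 − g t = 57.71 − 3.71 × 31.44 = −58.92 m/s.
Speed: |v| = √(vₓ² + v_y²) = √(30.56² + 58.92²) = 66.38 m/s.

66.4 m/s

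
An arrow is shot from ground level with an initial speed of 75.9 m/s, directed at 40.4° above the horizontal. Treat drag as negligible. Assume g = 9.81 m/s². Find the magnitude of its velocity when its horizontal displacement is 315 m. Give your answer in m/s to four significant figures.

Resolve: vₓ = 75.90 cos 40.4° = 57.80 m/s and v_y0 = 75.90 sin 40.4° = 49.19 m/s.
Time to reach x = 315 m: t = x/vₓ = 315/57.80 = 5.450 s.
Vertical velocity there: v_y = v_y0 − g t = 49.19 − 9.81 × 5.450 = −4.270 m/s.
Speed: √(vₓ² + v_y²) = √(57.80² + 4.270²) = 57.96 m/s.

57.96 m/s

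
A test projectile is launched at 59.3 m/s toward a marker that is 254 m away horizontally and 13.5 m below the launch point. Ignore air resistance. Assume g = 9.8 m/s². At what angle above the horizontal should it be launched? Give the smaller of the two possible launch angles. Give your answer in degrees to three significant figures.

18.9°

Trajectory: y = x tanθ − g x² (1 + tan²θ)/(2v₀²). With x = 254, y = −13.5, v₀ = 59.3, g = 9.80:
89.90 tan²θ − 254 tanθ + (76.40) = 0.
tanθ = [254 ± √(254² − 4 × 89.90 × (76.40))] / (2 × 89.90) = (254 ± 192.5) / 179.8, giving tanθ = 0.3422 or 2.483.
θ = 18.89° or 68.06°; the smaller is 18.89°.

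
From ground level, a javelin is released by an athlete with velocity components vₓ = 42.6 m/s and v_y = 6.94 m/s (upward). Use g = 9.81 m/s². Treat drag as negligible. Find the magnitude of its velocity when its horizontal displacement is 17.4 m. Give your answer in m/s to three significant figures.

42.7 m/s

At x = 17.4 m, t = x/vₓ = 17.4/42.60 = 0.4085 s.
Vertical velocity there: v_y = v_y0 − g t = 6.940 − 9.81 × 0.4085 = 2.933 m/s.
Speed: √(vₓ² + v_y²) = √(42.60² + 2.933²) = 42.70 m/s.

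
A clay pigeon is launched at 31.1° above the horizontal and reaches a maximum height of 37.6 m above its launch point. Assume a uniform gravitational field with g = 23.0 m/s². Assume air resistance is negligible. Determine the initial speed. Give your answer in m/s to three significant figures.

At the peak v_y = 0, so v_y0 = √(2gH) = √(2 × 23.0 × 37.6) = 41.59 m/s.
v_y0 = v₀ sin θ ⇒ v₀ = 41.59 / sin 31.1° = 80.51 m/s.

80.5 m/s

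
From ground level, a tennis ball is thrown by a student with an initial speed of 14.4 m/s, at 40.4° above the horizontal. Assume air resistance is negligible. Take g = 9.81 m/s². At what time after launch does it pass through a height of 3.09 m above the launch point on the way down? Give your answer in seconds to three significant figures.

Components: vₓ = 14.40 cos 40.4° = 10.97 m/s, v_y0 = 14.40 sin 40.4° = 9.333 m/s.
Set y = v_y0 t − ½ g t² = 3.09: 4.905 t² − 9.333 t + 3.09 = 0.
t = [9.333 ± √(9.333² − 2·9.81·3.09)] / 9.81 = (9.333 ± 5.146) / 9.81, so t = 0.4268 s or t = 1.476 s.
The descending-branch root is 1.476 s.

1.48 s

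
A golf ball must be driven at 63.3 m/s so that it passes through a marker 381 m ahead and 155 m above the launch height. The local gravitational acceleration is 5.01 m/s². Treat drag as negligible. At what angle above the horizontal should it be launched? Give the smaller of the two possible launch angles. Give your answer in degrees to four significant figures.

38.52°

Trajectory: y = x tanθ − g x² (1 + tan²θ)/(2v₀²). With x = 381, y = 155, v₀ = 63.3, g = 5.01:
90.75 tan²θ − 381 tanθ + (245.8) = 0.
tanθ = [381 ± √(381² − 4 × 90.75 × (245.8))] / (2 × 90.75) = (381 ± 236.5) / 181.5, giving tanθ = 0.7959 or 3.402.
θ = 38.52° or 73.62°; the smaller is 38.52°.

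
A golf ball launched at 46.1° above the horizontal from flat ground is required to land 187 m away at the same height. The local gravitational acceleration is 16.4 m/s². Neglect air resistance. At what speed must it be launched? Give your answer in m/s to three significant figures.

Level-ground range: R = v₀² sin(2θ)/g, so v₀ = √(gR / sin 2θ).
v₀ = √(16.4 × 187 / sin 92.20°) = √(3067 / 0.9993) = √3069.1 = 55.40 m/s.

55.4 m/s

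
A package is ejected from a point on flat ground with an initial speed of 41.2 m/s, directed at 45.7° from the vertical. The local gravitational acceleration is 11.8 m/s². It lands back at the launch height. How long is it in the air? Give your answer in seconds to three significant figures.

4.88 s

Horizontal component vₓ = 41.20 sin 45.7° = 29.49 m/s; vertical v_y0 = 41.20 cos 45.7° = 28.77 m/s.
It returns to y = 0 when t = 2 v_y0 / g = 2(28.77)/11.8 = 4.877 s.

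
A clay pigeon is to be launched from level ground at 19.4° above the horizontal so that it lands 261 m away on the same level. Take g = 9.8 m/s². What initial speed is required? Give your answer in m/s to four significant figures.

63.89 m/s

On level ground R = v₀² sin 2θ / g ⇒ v₀ = √(gR / sin 2θ).
v₀ = √(9.80 × 261 / sin 38.80°) = √(2558 / 0.6266) = √4082.0 = 63.89 m/s.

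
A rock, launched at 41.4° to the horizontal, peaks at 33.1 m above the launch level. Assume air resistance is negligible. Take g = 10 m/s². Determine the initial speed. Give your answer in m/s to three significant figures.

At the peak v_y = 0, so v_y0 = √(2gH) = √(2 × 10.0 × 33.1) = 25.73 m/s.
v_y0 = v₀ sin θ ⇒ v₀ = 25.73 / sin 41.4° = 38.91 m/s.

38.9 m/s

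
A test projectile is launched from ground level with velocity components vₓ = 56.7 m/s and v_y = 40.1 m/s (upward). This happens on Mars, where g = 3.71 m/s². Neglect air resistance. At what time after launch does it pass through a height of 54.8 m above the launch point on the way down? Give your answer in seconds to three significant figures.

Height y(t) = 40.10 t − 1.855 t² = 54.8 gives 1.855 t² − 40.10 t + 54.8 = 0.
Quadratic formula: t = (40.10 ± √1201.4) / 3.71 = (40.10 ± 34.66) / 3.71 → t = 1.466 s or 20.15 s.
The descending-branch root is 20.15 s.

20.2 s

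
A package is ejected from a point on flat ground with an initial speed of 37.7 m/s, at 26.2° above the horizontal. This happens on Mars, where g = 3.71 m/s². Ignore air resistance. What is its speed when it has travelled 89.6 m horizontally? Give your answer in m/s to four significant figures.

34.51 m/s

Horizontal component vₓ = 37.70 cos 26.2° = 33.83 m/s; vertical v_y0 = 37.70 sin 26.2° = 16.64 m/s.
x = vₓ t ⇒ t = 89.6/33.83 = 2.649 s.
Vertical velocity there: v_y = v_y0 − g t = 16.64 − 3.71 × 2.649 = 6.818 m/s.
Speed: √(vₓ² + v_y²) = √(33.83² + 6.818²) = 34.51 m/s.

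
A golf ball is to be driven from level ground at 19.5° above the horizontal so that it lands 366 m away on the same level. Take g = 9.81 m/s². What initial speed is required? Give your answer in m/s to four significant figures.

75.53 m/s

Level-ground range: R = v₀² sin(2θ)/g, so v₀ = √(gR / sin 2θ).
v₀ = √(9.81 × 366 / sin 39.00°) = √(3590 / 0.6293) = √5705.3 = 75.53 m/s.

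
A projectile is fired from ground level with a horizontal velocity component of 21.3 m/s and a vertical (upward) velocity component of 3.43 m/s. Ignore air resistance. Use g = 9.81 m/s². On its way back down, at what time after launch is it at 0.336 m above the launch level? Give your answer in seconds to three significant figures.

Set y = v_y0 t − ½ g t² = 0.336: 4.905 t² − 3.430 t + 0.336 = 0.
Quadratic formula: t = (3.430 ± √5.1726) / 9.81 = (3.430 ± 2.274) / 9.81 → t = 0.1178 s or 0.5815 s.
The descending-branch root is 0.5815 s.

0.581 s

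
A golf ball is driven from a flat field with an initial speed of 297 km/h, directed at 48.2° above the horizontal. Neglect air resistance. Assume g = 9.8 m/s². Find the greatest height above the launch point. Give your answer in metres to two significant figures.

Convert: 297 km/h = 297/3.6 = 82.50 m/s.
vₓ = 82.50 cos 48.2° = 54.99 m/s; v_y0 = 82.50 sin 48.2° = 61.50 m/s.
Maximum height: H = v_y0² / (2g) = 61.50² / (2 × 9.80) = 193.0 m.

190 m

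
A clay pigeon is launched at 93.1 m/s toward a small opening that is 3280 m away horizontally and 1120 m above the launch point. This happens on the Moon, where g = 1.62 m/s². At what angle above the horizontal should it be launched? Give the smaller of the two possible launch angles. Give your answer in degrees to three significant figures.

41.7°

Trajectory: y = x tanθ − g x² (1 + tan²θ)/(2v₀²). With x = 3280, y = 1120, v₀ = 93.1, g = 1.62:
1005 tan²θ − 3280 tanθ + (2125) = 0.
tanθ = [3280 ± √(3280² − 4 × 1005 × (2125))] / (2 × 1005) = (3280 ± 1487) / 2011, giving tanθ = 0.8917 or 2.371.
θ = 41.72° or 67.13°; the smaller is 41.72°.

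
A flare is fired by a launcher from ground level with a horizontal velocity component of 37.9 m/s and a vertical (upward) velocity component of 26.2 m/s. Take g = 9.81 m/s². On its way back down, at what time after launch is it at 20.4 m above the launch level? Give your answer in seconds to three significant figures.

4.40 s

Height y(t) = 26.20 t − 4.905 t² = 20.4 gives 4.905 t² − 26.20 t + 20.4 = 0.
Quadratic formula: t = (26.20 ± √286.19) / 9.81 = (26.20 ± 16.92) / 9.81 → t = 0.9463 s or 4.395 s.
The descending-branch root is 4.395 s.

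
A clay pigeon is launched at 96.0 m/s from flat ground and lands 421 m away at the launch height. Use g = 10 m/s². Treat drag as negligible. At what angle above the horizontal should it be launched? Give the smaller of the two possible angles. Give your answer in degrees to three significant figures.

R = v₀² sin 2θ / g gives sin 2θ = gR/v₀² = 10.0·421/96.0² = 0.4568.
2θ = 27.18° or 180° − 27.18° = 152.8°, so θ = 13.59° or 76.41°.
The smaller angle is 13.59°.

13.6°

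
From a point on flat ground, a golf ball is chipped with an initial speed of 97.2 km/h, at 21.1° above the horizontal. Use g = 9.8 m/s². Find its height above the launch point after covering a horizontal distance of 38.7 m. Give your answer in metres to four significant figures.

3.367 m

Convert: 97.2 km/h = 97.2/3.6 = 27.00 m/s.
Components: vₓ = 27.00 cos 21.1° = 25.19 m/s, v_y0 = 27.00 sin 21.1° = 9.720 m/s.
Time to reach x = 38.7 m: t = x/vₓ = 38.7/25.19 = 1.536 s.
Height: y = v_y0 t − ½ g t² = 9.720 × 1.536 − 4.900 × 1.536² = 14.93 − 11.57 = 3.367 m.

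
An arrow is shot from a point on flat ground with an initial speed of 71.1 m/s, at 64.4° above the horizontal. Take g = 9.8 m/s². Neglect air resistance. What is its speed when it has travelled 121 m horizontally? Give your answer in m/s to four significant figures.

39.94 m/s

Resolve: vₓ = 71.10 cos 64.4° = 30.72 m/s and v_y0 = 71.10 sin 64.4° = 64.12 m/s.
Time to reach x = 121 m: t = x/vₓ = 121/30.72 = 3.939 s.
Vertical velocity there: v_y = v_y0 − g t = 64.12 − 9.80 × 3.939 = 25.52 m/s.
Speed: √(vₓ² + v_y²) = √(30.72² + 25.52²) = 39.94 m/s.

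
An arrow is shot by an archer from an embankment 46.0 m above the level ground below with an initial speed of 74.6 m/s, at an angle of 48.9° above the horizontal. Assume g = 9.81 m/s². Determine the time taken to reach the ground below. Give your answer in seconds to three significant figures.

12.2 s

Resolve: vₓ = 74.60 cos 48.9° = 49.04 m/s and v_y0 = 74.60 sin 48.9° = 56.22 m/s.
With up positive and y = 0 at the ground: y(t) = 46.0 + (56.22) t − 4.905 t². Setting y = 0 and taking the positive root: t = [56.22 + √(56.22² + 2·9.81·46.0)] / 9.81 = (56.22 + 63.74) / 9.81 = 12.23 s.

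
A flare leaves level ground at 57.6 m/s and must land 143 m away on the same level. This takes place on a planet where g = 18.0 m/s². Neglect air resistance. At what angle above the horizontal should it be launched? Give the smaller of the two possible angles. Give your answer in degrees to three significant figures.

25.4°

From R = (v₀²/g) sin 2θ: sin 2θ = 18.0 × 143 / 3317.8 = 0.7758.
2θ = 50.88° or 180° − 50.88° = 129.1°, so θ = 25.44° or 64.56°.
The smaller angle is 25.44°.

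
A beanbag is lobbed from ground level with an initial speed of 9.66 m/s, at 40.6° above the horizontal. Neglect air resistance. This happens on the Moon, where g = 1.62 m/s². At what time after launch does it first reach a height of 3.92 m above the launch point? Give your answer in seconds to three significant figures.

0.684 s

Resolve: vₓ = 9.660 cos 40.6° = 7.335 m/s and v_y0 = 9.660 sin 40.6° = 6.286 m/s.
Require v_y0 t − ½ g t² = 3.92, i.e. 0.8100 t² − 6.286 t + 3.92 = 0.
t = [6.286 ± √(6.286² − 2·1.62·3.92)] / 1.62 = (6.286 ± 5.179) / 1.62, so t = 0.6838 s or t = 7.077 s.
The first (ascending) time is 0.6838 s.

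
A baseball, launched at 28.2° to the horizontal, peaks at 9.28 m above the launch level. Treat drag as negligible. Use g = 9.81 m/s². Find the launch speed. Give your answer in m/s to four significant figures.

At the peak v_y = 0, so v_y0 = √(2gH) = √(2 × 9.81 × 9.28) = 13.49 m/s.
v_y0 = v₀ sin θ ⇒ v₀ = 13.49 / sin 28.2° = 28.55 m/s.

28.55 m/s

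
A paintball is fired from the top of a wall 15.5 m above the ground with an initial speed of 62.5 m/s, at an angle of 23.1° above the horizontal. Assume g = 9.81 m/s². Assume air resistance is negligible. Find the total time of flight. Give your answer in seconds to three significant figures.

5.57 s

vₓ = 62.50 cos 23.1° = 57.49 m/s; v_y0 = 62.50 sin 23.1° = 24.52 m/s.
With up positive and y = 0 at the ground: y(t) = 15.5 + (24.52) t − 4.905 t². Setting y = 0 and taking the positive root: t = [24.52 + √(24.52² + 2·9.81·15.5)] / 9.81 = (24.52 + 30.09) / 9.81 = 5.567 s.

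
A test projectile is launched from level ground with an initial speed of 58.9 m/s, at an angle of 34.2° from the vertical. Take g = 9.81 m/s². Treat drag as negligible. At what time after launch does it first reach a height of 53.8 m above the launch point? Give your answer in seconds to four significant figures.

1.266 s

Resolve: vₓ = 58.90 sin 34.2° = 33.11 m/s and v_y0 = 58.90 cos 34.2° = 48.72 m/s.
Set y = v_y0 t − ½ g t² = 53.8: 4.905 t² − 48.72 t + 53.8 = 0.
Quadratic formula: t = (48.72 ± √1317.6) / 9.81 = (48.72 ± 36.30) / 9.81 → t = 1.266 s or 8.666 s.
The first (ascending) time is 1.266 s.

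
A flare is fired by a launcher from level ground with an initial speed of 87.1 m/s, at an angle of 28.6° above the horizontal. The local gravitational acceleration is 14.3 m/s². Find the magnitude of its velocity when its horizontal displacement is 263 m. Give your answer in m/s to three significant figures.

vₓ = 87.10 cos 28.6° = 76.47 m/s; v_y0 = 87.10 sin 28.6° = 41.69 m/s.
At x = 263 m, t = x/vₓ = 263/76.47 = 3.439 s.
Vertical velocity there: v_y = v_y0 − g t = 41.69 − 14.3 × 3.439 = −7.486 m/s.
Speed: √(vₓ² + v_y²) = √(76.47² + 7.486²) = 76.84 m/s.

76.8 m/s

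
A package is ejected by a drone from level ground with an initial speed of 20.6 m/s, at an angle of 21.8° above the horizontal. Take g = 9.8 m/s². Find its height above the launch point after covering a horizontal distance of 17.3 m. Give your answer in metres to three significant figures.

2.91 m

Components: vₓ = 20.60 cos 21.8° = 19.13 m/s, v_y0 = 20.60 sin 21.8° = 7.650 m/s.
x = vₓ t ⇒ t = 17.3/19.13 = 0.9045 s.
Height: y = v_y0 t − ½ g t² = 7.650 × 0.9045 − 4.900 × 0.9045² = 6.920 − 4.009 = 2.911 m.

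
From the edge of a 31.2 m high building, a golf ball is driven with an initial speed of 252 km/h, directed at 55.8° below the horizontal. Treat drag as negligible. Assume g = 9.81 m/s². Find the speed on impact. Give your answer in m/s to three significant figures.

74.2 m/s

Convert: 252 km/h = 252/3.6 = 70.00 m/s.
Resolve: vₓ = 70.00 cos 55.8° = 39.35 m/s and v_y0 = −57.90 m/s (downward).
The projectile lands when y = 31.2 + (−57.90) t − ½·9.81·t² = 0. Positive root: t = (−57.90 + √(57.90² + 2·9.81·31.2)) / 9.81 = (−57.90 + 62.96) / 9.81 = 0.5163 s.
Vertical velocity at impact: v_y = v_y0 − g t = −57.90 − 9.81 × 0.5163 = −62.96 m/s.
Speed: |v| = √(vₓ² + v_y²) = √(39.35² + 62.96²) = 74.24 m/s.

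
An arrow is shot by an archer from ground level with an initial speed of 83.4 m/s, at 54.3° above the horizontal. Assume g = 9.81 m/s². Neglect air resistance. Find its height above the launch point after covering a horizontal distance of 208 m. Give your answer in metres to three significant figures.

Resolve: vₓ = 83.40 cos 54.3° = 48.67 m/s and v_y0 = 83.40 sin 54.3° = 67.73 m/s.
x = vₓ t ⇒ t = 208/48.67 = 4.274 s.
Height: y = v_y0 t − ½ g t² = 67.73 × 4.274 − 4.905 × 4.274² = 289.5 − 89.60 = 199.9 m.

200 m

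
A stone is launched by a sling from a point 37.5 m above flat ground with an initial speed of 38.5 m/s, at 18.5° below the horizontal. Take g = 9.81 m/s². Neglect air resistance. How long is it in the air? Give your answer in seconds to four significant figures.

Resolve: vₓ = 38.50 cos 18.5° = 36.51 m/s and v_y0 = −12.22 m/s (downward).
Vertical motion (up positive, ground at y = 0): 4.905 t² − (−12.22) t − 37.5 = 0, so t = (−12.22 + √(12.22² + 2·9.81·37.5)) / 9.81 = (−12.22 + 29.75) / 9.81 = 1.787 s.

1.787 s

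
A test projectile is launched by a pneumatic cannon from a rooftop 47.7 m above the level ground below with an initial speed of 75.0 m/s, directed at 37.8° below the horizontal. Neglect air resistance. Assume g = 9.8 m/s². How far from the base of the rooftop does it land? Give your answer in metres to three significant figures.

Horizontal component vₓ = 75.00 cos 37.8° = 59.26 m/s; vertical v_y0 = −45.97 m/s (downward).
Vertical motion (up positive, ground at y = 0): 4.900 t² − (−45.97) t − 47.7 = 0, so t = (−45.97 + √(45.97² + 2·9.80·47.7)) / 9.80 = (−45.97 + 55.21) / 9.80 = 0.9429 s.
Horizontal distance: R = vₓ t = 59.26 × 0.9429 = 55.88 m.

55.9 m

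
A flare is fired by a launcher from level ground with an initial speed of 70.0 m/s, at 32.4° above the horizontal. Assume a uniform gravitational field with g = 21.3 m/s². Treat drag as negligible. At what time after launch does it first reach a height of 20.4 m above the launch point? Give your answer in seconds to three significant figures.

Horizontal component vₓ = 70.00 cos 32.4° = 59.10 m/s; vertical v_y0 = 70.00 sin 32.4° = 37.51 m/s.
Set y = v_y0 t − ½ g t² = 20.4: 10.65 t² − 37.51 t + 20.4 = 0.
t = [37.51 ± √(37.51² − 2·21.3·20.4)] / 21.3 = (37.51 ± 23.19) / 21.3, so t = 0.6722 s or t = 2.850 s.
The first (ascending) time is 0.6722 s.

0.672 s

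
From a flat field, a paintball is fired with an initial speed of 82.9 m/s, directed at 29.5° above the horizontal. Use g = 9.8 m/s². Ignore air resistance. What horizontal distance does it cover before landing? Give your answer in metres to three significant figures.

601 m

Resolve: vₓ = 82.90 cos 29.5° = 72.15 m/s and v_y0 = 82.90 sin 29.5° = 40.82 m/s.
Flight time T = 2 v_y0 / g = 8.331 s.
Range: R = vₓ T = 72.15 × 8.331 = 601.1 m.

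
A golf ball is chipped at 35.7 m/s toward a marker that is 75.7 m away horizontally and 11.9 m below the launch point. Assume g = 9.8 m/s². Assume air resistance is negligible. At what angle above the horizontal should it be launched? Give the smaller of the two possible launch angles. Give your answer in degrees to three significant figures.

7.94°

Trajectory: y = x tanθ − g x² (1 + tan²θ)/(2v₀²). With x = 75.7, y = −11.9, v₀ = 35.7, g = 9.80:
22.03 tan²θ − 75.7 tanθ + (10.13) = 0.
tanθ = [75.7 ± √(75.7² − 4 × 22.03 × (10.13))] / (2 × 22.03) = (75.7 ± 69.55) / 44.06, giving tanθ = 0.1395 or 3.296.
θ = 7.942° or 73.12°; the smaller is 7.942°.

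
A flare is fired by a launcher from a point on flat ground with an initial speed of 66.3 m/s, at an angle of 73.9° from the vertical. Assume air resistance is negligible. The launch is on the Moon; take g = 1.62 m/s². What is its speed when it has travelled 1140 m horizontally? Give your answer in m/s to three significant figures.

64.6 m/s

Horizontal component vₓ = 66.30 sin 73.9° = 63.70 m/s; vertical v_y0 = 66.30 cos 73.9° = 18.39 m/s.
At x = 1140 m, t = x/vₓ = 1140/63.70 = 17.90 s.
Vertical velocity there: v_y = v_y0 − g t = 18.39 − 1.62 × 17.90 = −10.61 m/s.
Speed: √(vₓ² + v_y²) = √(63.70² + 10.61²) = 64.58 m/s.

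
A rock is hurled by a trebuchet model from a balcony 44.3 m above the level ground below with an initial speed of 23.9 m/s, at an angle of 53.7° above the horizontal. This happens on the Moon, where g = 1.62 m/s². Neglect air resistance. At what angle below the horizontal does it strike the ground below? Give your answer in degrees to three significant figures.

Horizontal component vₓ = 23.90 cos 53.7° = 14.15 m/s; vertical v_y0 = 23.90 sin 53.7° = 19.26 m/s.
Vertical motion (up positive, ground at y = 0): 0.8100 t² − (19.26) t − 44.3 = 0, so t = (19.26 + √(19.26² + 2·1.62·44.3)) / 1.62 = (19.26 + 22.68) / 1.62 = 25.89 s.
At impact: v_y = v_y0 − g t = −22.68 m/s; vₓ = 14.15 m/s.
Angle below horizontal: arctan(|v_y|/vₓ) = arctan(22.68/14.15) = 58.05°.

58.0°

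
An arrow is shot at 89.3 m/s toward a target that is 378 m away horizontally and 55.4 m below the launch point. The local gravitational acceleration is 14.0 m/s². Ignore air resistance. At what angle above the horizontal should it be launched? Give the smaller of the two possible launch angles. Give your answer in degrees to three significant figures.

Trajectory: y = x tanθ − g x² (1 + tan²θ)/(2v₀²). With x = 378, y = −55.4, v₀ = 89.3, g = 14.0:
125.4 tan²θ − 378 tanθ + (70.02) = 0.
tanθ = [378 ± √(378² − 4 × 125.4 × (70.02))] / (2 × 125.4) = (378 ± 328.3) / 250.8, giving tanθ = 0.1983 or 2.815.
θ = 11.22° or 70.45°; the smaller is 11.22°.

11.2°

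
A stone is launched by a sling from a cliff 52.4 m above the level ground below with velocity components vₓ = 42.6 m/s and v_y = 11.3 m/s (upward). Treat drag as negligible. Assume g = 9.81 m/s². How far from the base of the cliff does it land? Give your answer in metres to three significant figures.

With up positive and y = 0 at the ground: y(t) = 52.4 + (11.30) t − 4.905 t². Setting y = 0 and taking the positive root: t = [11.30 + √(11.30² + 2·9.81·52.4)] / 9.81 = (11.30 + 34.00) / 9.81 = 4.617 s.
Horizontal distance: R = vₓ t = 42.60 × 4.617 = 196.7 m.

197 m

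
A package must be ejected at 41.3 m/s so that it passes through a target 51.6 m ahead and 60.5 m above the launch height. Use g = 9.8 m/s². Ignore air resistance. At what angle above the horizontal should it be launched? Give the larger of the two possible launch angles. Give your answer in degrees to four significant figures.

78.57°

Trajectory: y = x tanθ − g x² (1 + tan²θ)/(2v₀²). With x = 51.6, y = 60.5, v₀ = 41.3, g = 9.80:
7.649 tan²θ − 51.6 tanθ + (68.15) = 0.
tanθ = [51.6 ± √(51.6² − 4 × 7.649 × (68.15))] / (2 × 7.649) = (51.6 ± 24.03) / 15.30, giving tanθ = 1.802 or 4.944.
θ = 60.97° or 78.57°; the larger is 78.57°.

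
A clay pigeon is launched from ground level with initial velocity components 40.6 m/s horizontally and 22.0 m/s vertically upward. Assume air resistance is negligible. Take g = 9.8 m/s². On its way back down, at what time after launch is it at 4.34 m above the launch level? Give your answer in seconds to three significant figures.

4.28 s

Height y(t) = 22.00 t − 4.900 t² = 4.34 gives 4.900 t² − 22.00 t + 4.34 = 0.
Quadratic formula: t = (22.00 ± √398.94) / 9.80 = (22.00 ± 19.97) / 9.80 → t = 0.2068 s or 4.283 s.
The descending-branch root is 4.283 s.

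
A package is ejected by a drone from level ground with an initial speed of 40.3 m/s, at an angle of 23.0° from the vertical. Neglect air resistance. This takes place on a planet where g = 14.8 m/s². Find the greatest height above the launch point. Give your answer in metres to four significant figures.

vₓ = 40.30 sin 23.0° = 15.75 m/s; v_y0 = 40.30 cos 23.0° = 37.10 m/s.
Peak height H = v_y0² / (2g) = 1376.1 / 29.60 = 46.49 m.

46.49 m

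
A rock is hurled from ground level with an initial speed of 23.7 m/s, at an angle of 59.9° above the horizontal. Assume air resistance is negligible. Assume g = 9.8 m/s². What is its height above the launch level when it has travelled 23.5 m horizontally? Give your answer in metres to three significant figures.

Components: vₓ = 23.70 cos 59.9° = 11.89 m/s, v_y0 = 23.70 sin 59.9° = 20.50 m/s.
Time to reach x = 23.5 m: t = x/vₓ = 23.5/11.89 = 1.977 s.
Height: y = v_y0 t − ½ g t² = 20.50 × 1.977 − 4.900 × 1.977² = 40.54 − 19.15 = 21.38 m.

21.4 m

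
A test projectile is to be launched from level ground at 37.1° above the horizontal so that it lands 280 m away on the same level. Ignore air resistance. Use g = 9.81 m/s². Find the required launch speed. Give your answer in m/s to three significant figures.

53.4 m/s

Level-ground range: R = v₀² sin(2θ)/g, so v₀ = √(gR / sin 2θ).
v₀ = √(9.81 × 280 / sin 74.20°) = √(2747 / 0.9622) = √2854.7 = 53.43 m/s.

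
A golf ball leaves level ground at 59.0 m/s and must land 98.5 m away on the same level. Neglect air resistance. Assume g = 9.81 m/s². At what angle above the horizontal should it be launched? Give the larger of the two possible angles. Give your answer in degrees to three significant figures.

R = v₀² sin 2θ / g gives sin 2θ = gR/v₀² = 9.81·98.5/59.0² = 0.2776.
2θ = 16.12° or 180° − 16.12° = 163.9°, so θ = 8.058° or 81.94°.
The larger angle is 81.94°.

81.9°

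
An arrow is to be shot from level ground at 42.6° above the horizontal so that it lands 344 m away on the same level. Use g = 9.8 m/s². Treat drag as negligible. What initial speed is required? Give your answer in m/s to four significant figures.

58.16 m/s

From R = (v₀² / g) sin 2θ: v₀ = √(gR / sin 2θ).
v₀ = √(9.80 × 344 / sin 85.20°) = √(3371 / 0.9965) = √3383.1 = 58.16 m/s.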